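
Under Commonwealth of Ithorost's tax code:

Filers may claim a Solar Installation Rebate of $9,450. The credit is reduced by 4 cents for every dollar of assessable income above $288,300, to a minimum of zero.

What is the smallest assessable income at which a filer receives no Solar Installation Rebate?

$524,550

The credit falls by 4% of each dollar above $288,300, so it reaches zero when the excess is $9,450 / 4% = $236,250: income = $288,300 + $236,250 = $524,550.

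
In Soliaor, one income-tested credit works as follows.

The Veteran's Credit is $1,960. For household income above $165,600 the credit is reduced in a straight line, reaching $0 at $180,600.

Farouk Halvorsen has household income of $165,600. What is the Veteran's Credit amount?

Veteran's Credit: $165,600 is at or below the $165,600 threshold, so the full $1,960 applies.

$1,960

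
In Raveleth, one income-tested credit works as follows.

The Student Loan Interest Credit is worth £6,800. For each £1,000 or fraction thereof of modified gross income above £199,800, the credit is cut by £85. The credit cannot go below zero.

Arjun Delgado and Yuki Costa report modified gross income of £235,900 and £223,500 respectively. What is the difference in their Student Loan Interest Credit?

£1,105

Arjun (£235,900): Student Loan Interest Credit: income exceeds £199,800 by £36,100, which is 37 full-or-partial £1,000 increments; reduction = 37 × £85 = £3,145, leaving £3,655.
Yuki (£223,500): Student Loan Interest Credit: income exceeds £199,800 by £23,700, which is 24 full-or-partial £1,000 increments; reduction = 24 × £85 = £2,040, leaving £4,760.
Difference: |£3,655 − £4,760| = £1,105.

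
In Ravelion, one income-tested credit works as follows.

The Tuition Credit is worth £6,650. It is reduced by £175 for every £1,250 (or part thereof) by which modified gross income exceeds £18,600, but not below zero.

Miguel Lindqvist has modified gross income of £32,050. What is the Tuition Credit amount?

Tuition Credit: income exceeds £18,600 by £13,450, which is 11 full-or-partial £1,250 increments; reduction = 11 × £175 = £1,925, leaving £4,725.

£4,725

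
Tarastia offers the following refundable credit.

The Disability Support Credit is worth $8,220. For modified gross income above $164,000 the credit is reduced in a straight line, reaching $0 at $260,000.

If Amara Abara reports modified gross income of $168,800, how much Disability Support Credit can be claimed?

Disability Support Credit: $168,800 is $4,800 into a $96,000 phase-out range, leaving 91,200/96,000 of the credit: $8,220 × 91,200/96,000 = $7,809.

$7,809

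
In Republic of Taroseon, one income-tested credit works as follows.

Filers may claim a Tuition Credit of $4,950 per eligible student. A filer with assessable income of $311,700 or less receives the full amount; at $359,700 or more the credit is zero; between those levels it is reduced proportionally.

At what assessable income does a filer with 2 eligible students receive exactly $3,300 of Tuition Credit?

$343,700

Full credit = 2 × $4,950 = $9,900.
$3,300 is 3,300/9,900 of the full $9,900, so 6,600/9,900 of the $48,000 range has been used: income = $311,700 + $48,000 × 6,600/9,900 = $343,700.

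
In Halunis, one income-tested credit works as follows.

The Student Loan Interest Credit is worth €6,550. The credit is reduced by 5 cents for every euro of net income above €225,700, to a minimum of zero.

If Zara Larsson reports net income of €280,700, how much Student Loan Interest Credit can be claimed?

€3,800

Student Loan Interest Credit: 5% of the €55,000 excess over €225,700 is €2,750; credit = €6,550 − €2,750 = €3,800.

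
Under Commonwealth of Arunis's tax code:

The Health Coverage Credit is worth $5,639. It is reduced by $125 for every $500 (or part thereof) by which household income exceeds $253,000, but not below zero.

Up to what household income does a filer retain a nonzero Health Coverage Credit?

$275,500

After 45 increments the reduction is 45 × $125 = $5,625, leaving $14; one more increment wipes it out. Increment 45 ends at excess 45 × $500 = $22,500, so the highest qualifying income is $253,000 + $22,500 = $275,500.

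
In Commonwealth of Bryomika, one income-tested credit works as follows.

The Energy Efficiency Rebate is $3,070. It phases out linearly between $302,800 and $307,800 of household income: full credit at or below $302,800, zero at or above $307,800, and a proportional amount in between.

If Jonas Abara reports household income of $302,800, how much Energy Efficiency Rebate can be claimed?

$3,070

Energy Efficiency Rebate: $302,800 is at or below the $302,800 threshold, so the full $3,070 applies.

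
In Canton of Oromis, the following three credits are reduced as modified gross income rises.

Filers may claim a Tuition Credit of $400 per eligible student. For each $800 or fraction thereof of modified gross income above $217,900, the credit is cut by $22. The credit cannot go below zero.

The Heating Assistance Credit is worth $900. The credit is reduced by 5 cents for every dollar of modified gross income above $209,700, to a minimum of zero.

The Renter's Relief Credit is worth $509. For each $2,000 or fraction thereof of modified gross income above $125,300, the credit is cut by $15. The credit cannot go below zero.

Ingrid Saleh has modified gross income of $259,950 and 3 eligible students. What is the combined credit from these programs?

$34

Tuition Credit: base = 3 × $400 = $1,200. income exceeds $217,900 by $42,050, which is 53 full-or-partial $800 increments; reduction = 53 × $22 = $1,166, leaving $34.
Heating Assistance Credit: 5% of the $50,250 excess over $209,700 is $2,512.50 ≥ base, so the credit is $0.
Renter's Relief Credit: income exceeds $125,300 by $134,650 → 68 increments × $15 = $1,020 ≥ base, so the credit is $0.
Total: $34 + $0 + $0 = $34.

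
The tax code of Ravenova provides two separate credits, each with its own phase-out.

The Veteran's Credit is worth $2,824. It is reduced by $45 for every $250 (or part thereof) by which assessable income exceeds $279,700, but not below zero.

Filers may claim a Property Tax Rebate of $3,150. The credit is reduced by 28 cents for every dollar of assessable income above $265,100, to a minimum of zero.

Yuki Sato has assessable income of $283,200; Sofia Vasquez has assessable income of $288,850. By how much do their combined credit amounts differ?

$1,035

Yuki ($283,200): Veteran's Credit: income exceeds $279,700 by $3,500, which is 14 full-or-partial $250 increments; reduction = 14 × $45 = $630, leaving $2,194. Property Tax Rebate: 28% of the $18,100 excess over $265,100 is $5,068 ≥ base, so the credit is $0. total $2,194 + $0 = $2,194
Sofia ($288,850): Veteran's Credit: income exceeds $279,700 by $9,150, which is 37 full-or-partial $250 increments; reduction = 37 × $45 = $1,665, leaving $1,159. Property Tax Rebate: 28% of the $23,750 excess over $265,100 is $6,650 ≥ base, so the credit is $0. total $1,159 + $0 = $1,159
Difference: |$2,194 − $1,159| = $1,035.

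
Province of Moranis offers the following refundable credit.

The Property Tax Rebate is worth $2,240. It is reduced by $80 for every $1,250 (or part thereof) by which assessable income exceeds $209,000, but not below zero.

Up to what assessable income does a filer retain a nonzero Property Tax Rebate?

After 27 increments the reduction is 27 × $80 = $2,160, leaving $80; one more increment wipes it out. Increment 27 ends at excess 27 × $1,250 = $33,750, so the highest qualifying income is $209,000 + $33,750 = $242,750.

$242,750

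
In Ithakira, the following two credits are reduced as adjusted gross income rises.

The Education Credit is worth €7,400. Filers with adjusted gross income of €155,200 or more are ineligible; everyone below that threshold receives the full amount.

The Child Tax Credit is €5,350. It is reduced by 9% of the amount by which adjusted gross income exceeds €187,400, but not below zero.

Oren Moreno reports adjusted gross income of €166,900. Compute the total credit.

€5,350

Education Credit: €166,900 meets or exceeds the €155,200 cutoff, so the credit is €0.
Child Tax Credit: €166,900 is at or below the €187,400 threshold, so the full €5,350 applies.
Total: €0 + €5,350 = €5,350.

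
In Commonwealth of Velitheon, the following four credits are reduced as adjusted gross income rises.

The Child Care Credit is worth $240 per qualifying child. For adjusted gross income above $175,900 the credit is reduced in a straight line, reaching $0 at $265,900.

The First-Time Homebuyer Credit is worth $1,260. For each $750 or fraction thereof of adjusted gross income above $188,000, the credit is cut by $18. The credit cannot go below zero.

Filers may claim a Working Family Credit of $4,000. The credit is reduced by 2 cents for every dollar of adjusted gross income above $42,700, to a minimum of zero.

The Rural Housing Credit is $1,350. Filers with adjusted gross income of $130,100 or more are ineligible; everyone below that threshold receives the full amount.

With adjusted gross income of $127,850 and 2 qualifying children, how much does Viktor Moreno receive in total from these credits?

$5,387

Child Care Credit: base = 2 × $240 = $480. $127,850 is at or below the $175,900 threshold, so the full $480 applies.
First-Time Homebuyer Credit: $127,850 is at or below the $188,000 threshold, so the full $1,260 applies.
Working Family Credit: 2% of the $85,150 excess over $42,700 is $1,703; credit = $4,000 − $1,703 = $2,297.
Rural Housing Credit: $127,850 is below the $130,100 cutoff, so the full $1,350 applies.
Total: $480 + $1,260 + $2,297 + $1,350 = $5,387.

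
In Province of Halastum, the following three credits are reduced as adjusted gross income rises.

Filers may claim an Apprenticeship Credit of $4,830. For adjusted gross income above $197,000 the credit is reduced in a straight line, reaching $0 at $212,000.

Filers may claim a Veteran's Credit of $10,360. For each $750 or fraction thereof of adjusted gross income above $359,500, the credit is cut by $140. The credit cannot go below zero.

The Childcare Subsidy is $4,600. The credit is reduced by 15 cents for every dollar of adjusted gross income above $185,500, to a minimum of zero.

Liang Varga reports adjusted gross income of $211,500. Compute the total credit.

$11,221

Apprenticeship Credit: $211,500 is $14,500 into a $15,000 phase-out range, leaving 500/15,000 of the credit: $4,830 × 500/15,000 = $161.
Veteran's Credit: $211,500 is at or below the $359,500 threshold, so the full $10,360 applies.
Childcare Subsidy: 15% of the $26,000 excess over $185,500 is $3,900; credit = $4,600 − $3,900 = $700.
Total: $161 + $10,360 + $700 = $11,221.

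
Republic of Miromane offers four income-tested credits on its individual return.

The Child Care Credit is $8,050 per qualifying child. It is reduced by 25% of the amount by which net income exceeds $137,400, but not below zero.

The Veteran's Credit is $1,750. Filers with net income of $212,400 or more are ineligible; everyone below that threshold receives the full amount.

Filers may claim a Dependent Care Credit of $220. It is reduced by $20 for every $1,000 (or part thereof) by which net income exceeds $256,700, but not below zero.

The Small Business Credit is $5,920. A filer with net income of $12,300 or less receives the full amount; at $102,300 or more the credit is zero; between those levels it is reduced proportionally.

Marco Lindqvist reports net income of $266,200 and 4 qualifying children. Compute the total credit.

Child Care Credit: base = 4 × $8,050 = $32,200. 25% of the $128,800 excess over $137,400 is $32,200 ≥ base, so the credit is $0.
Veteran's Credit: $266,200 meets or exceeds the $212,400 cutoff, so the credit is $0.
Dependent Care Credit: income exceeds $256,700 by $9,500, which is 10 full-or-partial $1,000 increments; reduction = 10 × $20 = $200, leaving $20.
Small Business Credit: $266,200 is at or above $102,300, so the credit is $0.
Total: $0 + $0 + $20 + $0 = $20.

$20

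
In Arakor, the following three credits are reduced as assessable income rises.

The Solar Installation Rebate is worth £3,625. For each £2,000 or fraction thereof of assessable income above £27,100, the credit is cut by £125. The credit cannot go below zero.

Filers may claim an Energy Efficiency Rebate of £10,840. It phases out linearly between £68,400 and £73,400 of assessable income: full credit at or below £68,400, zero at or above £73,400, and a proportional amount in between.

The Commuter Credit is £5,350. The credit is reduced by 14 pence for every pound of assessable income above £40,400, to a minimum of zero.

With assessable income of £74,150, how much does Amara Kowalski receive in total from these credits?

£1,250

Solar Installation Rebate: income exceeds £27,100 by £47,050, which is 24 full-or-partial £2,000 increments; reduction = 24 × £125 = £3,000, leaving £625.
Energy Efficiency Rebate: £74,150 is at or above £73,400, so the credit is £0.
Commuter Credit: 14% of the £33,750 excess over £40,400 is £4,725; credit = £5,350 − £4,725 = £625.
Total: £625 + £0 + £625 = £1,250.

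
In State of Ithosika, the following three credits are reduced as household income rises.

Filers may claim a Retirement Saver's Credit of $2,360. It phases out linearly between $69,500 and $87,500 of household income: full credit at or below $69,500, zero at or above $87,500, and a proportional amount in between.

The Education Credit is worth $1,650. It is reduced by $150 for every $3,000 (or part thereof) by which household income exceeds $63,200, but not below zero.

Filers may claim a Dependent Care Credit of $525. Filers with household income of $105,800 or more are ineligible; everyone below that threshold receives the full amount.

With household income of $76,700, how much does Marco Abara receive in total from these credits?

$2,841

Retirement Saver's Credit: $76,700 is $7,200 into a $18,000 phase-out range, leaving 10,800/18,000 of the credit: $2,360 × 10,800/18,000 = $1,416.
Education Credit: income exceeds $63,200 by $13,500, which is 5 full-or-partial $3,000 increments; reduction = 5 × $150 = $750, leaving $900.
Dependent Care Credit: $76,700 is below the $105,800 cutoff, so the full $525 applies.
Total: $1,416 + $900 + $525 = $2,841.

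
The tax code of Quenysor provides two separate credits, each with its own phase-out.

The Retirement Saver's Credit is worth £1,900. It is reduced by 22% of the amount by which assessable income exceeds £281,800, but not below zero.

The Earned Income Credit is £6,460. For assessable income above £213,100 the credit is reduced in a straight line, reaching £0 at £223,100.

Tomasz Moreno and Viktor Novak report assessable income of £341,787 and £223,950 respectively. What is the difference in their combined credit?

Tomasz (£341,787): Retirement Saver's Credit: 22% of the £59,987 excess over £281,800 is £13,197.14 ≥ base, so the credit is £0. Earned Income Credit: £341,787 is at or above £223,100, so the credit is £0. total £0 + £0 = £0
Viktor (£223,950): Retirement Saver's Credit: £223,950 is at or below the £281,800 threshold, so the full £1,900 applies. Earned Income Credit: £223,950 is at or above £223,100, so the credit is £0. total £1,900 + £0 = £1,900
Difference: |£0 − £1,900| = £1,900.

£1,900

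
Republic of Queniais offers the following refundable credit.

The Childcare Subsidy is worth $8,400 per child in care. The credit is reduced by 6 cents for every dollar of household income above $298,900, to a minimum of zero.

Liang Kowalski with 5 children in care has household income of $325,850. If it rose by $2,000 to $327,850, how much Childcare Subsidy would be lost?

$120

At $325,850 — base = 5 × $8,400 = $42,000. 6% of the $26,950 excess over $298,900 is $1,617; credit = $42,000 − $1,617 = $40,383.
At $327,850 — base = 5 × $8,400 = $42,000. 6% of the $28,950 excess over $298,900 is $1,737; credit = $42,000 − $1,737 = $40,263.
Lost: $40,383 − $40,263 = $120.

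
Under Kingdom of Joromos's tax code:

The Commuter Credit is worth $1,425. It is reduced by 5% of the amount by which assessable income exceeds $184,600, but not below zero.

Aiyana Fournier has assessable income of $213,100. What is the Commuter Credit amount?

Commuter Credit: 5% of the $28,500 excess over $184,600 is $1,425 ≥ base, so the credit is $0.

$0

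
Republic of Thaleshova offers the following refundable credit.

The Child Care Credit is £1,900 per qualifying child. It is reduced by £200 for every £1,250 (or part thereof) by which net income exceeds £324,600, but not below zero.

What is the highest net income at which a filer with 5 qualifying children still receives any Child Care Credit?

£383,350

Full credit = 5 × £1,900 = £9,500.
After 47 increments the reduction is 47 × £200 = £9,400, leaving £100; one more increment wipes it out. Increment 47 ends at excess 47 × £1,250 = £58,750, so the highest qualifying income is £324,600 + £58,750 = £383,350.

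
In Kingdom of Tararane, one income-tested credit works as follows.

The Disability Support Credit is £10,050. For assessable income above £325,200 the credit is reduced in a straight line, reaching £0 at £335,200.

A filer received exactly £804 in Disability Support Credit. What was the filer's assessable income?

£334,400

£804 is 804/10,050 of the full £10,050, so 9,246/10,050 of the £10,000 range has been used: income = £325,200 + £10,000 × 9,246/10,050 = £334,400.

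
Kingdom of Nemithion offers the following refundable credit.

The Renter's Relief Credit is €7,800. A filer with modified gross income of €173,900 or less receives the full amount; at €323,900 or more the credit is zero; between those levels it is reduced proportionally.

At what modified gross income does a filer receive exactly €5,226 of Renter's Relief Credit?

€5,226 is 5,226/7,800 of the full €7,800, so 2,574/7,800 of the €150,000 range has been used: income = €173,900 + €150,000 × 2,574/7,800 = €223,400.

€223,400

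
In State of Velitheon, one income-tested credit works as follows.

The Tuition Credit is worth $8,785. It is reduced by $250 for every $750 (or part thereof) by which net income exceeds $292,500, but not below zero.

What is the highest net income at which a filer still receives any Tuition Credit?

After 35 increments the reduction is 35 × $250 = $8,750, leaving $35; one more increment wipes it out. Increment 35 ends at excess 35 × $750 = $26,250, so the highest qualifying income is $292,500 + $26,250 = $318,750.

$318,750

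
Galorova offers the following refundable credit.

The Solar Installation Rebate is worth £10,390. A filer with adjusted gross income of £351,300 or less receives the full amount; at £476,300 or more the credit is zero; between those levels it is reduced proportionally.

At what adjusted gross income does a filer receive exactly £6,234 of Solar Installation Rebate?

£6,234 is 6,234/10,390 of the full £10,390, so 4,156/10,390 of the £125,000 range has been used: income = £351,300 + £125,000 × 4,156/10,390 = £401,300.

£401,300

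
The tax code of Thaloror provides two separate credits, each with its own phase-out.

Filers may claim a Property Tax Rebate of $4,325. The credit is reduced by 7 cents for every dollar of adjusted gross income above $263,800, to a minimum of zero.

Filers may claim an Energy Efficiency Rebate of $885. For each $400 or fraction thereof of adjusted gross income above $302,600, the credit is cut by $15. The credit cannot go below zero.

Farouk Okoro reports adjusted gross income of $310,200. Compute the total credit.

Property Tax Rebate: 7% of the $46,400 excess over $263,800 is $3,248; credit = $4,325 − $3,248 = $1,077.
Energy Efficiency Rebate: income exceeds $302,600 by $7,600, which is 19 full-or-partial $400 increments; reduction = 19 × $15 = $285, leaving $600.
Total: $1,077 + $600 = $1,677.

$1,677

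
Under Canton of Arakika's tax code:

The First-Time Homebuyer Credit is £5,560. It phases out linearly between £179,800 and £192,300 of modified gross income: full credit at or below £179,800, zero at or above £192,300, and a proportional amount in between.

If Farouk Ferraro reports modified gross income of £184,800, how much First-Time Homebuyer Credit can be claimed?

First-Time Homebuyer Credit: £184,800 is £5,000 into a £12,500 phase-out range, leaving 7,500/12,500 of the credit: £5,560 × 7,500/12,500 = £3,336.

£3,336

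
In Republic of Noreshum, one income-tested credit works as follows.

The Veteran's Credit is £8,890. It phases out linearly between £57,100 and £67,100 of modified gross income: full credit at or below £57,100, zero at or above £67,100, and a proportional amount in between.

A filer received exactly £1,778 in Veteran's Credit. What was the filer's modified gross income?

£65,100

£1,778 is 1,778/8,890 of the full £8,890, so 7,112/8,890 of the £10,000 range has been used: income = £57,100 + £10,000 × 7,112/8,890 = £65,100.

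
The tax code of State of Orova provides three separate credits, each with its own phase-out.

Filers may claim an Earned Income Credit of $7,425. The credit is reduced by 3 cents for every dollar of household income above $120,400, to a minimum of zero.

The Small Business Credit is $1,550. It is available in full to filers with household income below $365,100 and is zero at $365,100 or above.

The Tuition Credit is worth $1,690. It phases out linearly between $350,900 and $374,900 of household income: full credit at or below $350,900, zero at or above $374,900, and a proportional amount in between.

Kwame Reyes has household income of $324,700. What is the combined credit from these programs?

Earned Income Credit: 3% of the $204,300 excess over $120,400 is $6,129; credit = $7,425 − $6,129 = $1,296.
Small Business Credit: $324,700 is below the $365,100 cutoff, so the full $1,550 applies.
Tuition Credit: $324,700 is at or below the $350,900 threshold, so the full $1,690 applies.
Total: $1,296 + $1,550 + $1,690 = $4,536.

$4,536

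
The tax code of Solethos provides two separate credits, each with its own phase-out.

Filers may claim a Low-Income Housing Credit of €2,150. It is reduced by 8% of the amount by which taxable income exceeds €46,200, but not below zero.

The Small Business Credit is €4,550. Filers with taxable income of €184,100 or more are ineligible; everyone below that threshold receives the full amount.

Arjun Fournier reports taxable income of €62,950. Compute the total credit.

€5,360

Low-Income Housing Credit: 8% of the €16,750 excess over €46,200 is €1,340; credit = €2,150 − €1,340 = €810.
Small Business Credit: €62,950 is below the €184,100 cutoff, so the full €4,550 applies.
Total: €810 + €4,550 = €5,360.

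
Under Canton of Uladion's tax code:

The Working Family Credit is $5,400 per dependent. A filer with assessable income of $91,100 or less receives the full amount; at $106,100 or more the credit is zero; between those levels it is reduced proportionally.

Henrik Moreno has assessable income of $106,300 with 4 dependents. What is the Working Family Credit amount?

Working Family Credit: base = 4 × $5,400 = $21,600. $106,300 is at or above $106,100, so the credit is $0.

$0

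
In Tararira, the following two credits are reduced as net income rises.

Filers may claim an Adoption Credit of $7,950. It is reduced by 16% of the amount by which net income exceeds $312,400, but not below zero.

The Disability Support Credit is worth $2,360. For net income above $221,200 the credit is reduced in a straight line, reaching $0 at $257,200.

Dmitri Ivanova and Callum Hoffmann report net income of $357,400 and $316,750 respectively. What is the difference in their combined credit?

Dmitri ($357,400): Adoption Credit: 16% of the $45,000 excess over $312,400 is $7,200; credit = $7,950 − $7,200 = $750. Disability Support Credit: $357,400 is at or above $257,200, so the credit is $0. total $750 + $0 = $750
Callum ($316,750): Adoption Credit: 16% of the $4,350 excess over $312,400 is $696; credit = $7,950 − $696 = $7,254. Disability Support Credit: $316,750 is at or above $257,200, so the credit is $0. total $7,254 + $0 = $7,254
Difference: |$750 − $7,254| = $6,504.

$6,504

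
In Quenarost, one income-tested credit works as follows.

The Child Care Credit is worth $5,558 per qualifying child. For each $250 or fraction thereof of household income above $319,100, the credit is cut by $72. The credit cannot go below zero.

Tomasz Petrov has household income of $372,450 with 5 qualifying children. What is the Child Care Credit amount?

Child Care Credit: base = 5 × $5,558 = $27,790. income exceeds $319,100 by $53,350, which is 214 full-or-partial $250 increments; reduction = 214 × $72 = $15,408, leaving $12,382.

$12,382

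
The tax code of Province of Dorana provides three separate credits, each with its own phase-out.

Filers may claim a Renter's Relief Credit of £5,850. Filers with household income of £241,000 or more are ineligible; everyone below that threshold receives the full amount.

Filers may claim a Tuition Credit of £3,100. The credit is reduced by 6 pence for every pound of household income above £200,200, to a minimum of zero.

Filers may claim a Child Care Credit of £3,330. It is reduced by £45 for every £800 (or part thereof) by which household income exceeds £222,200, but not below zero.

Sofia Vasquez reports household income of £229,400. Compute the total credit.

Renter's Relief Credit: £229,400 is below the £241,000 cutoff, so the full £5,850 applies.
Tuition Credit: 6% of the £29,200 excess over £200,200 is £1,752; credit = £3,100 − £1,752 = £1,348.
Child Care Credit: income exceeds £222,200 by £7,200, which is 9 full-or-partial £800 increments; reduction = 9 × £45 = £405, leaving £2,925.
Total: £5,850 + £1,348 + £2,925 = £10,123.

£10,123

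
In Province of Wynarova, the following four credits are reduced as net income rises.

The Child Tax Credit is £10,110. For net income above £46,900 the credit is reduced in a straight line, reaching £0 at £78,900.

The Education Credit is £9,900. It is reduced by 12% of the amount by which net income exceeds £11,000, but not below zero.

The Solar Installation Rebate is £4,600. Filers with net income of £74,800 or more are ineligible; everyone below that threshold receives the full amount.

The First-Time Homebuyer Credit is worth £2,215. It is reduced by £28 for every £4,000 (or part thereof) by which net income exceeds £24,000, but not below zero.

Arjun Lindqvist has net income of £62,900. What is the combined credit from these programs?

£15,262

Child Tax Credit: £62,900 is £16,000 into a £32,000 phase-out range, leaving 16,000/32,000 of the credit: £10,110 × 16,000/32,000 = £5,055.
Education Credit: 12% of the £51,900 excess over £11,000 is £6,228; credit = £9,900 − £6,228 = £3,672.
Solar Installation Rebate: £62,900 is below the £74,800 cutoff, so the full £4,600 applies.
First-Time Homebuyer Credit: income exceeds £24,000 by £38,900, which is 10 full-or-partial £4,000 increments; reduction = 10 × £28 = £280, leaving £1,935.
Total: £5,055 + £3,672 + £4,600 + £1,935 = £15,262.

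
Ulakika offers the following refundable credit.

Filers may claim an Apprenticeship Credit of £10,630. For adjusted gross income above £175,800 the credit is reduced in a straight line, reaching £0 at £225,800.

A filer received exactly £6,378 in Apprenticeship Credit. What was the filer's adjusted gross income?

£195,800

£6,378 is 6,378/10,630 of the full £10,630, so 4,252/10,630 of the £50,000 range has been used: income = £175,800 + £50,000 × 4,252/10,630 = £195,800.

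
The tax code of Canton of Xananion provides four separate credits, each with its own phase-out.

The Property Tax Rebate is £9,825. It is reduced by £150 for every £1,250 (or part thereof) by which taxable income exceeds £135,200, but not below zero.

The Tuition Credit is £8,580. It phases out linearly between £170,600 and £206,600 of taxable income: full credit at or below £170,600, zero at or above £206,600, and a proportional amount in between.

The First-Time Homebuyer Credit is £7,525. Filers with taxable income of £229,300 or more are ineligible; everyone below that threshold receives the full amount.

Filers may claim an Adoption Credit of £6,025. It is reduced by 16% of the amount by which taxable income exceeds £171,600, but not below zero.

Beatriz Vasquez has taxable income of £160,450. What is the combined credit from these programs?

Property Tax Rebate: income exceeds £135,200 by £25,250, which is 21 full-or-partial £1,250 increments; reduction = 21 × £150 = £3,150, leaving £6,675.
Tuition Credit: £160,450 is at or below the £170,600 threshold, so the full £8,580 applies.
First-Time Homebuyer Credit: £160,450 is below the £229,300 cutoff, so the full £7,525 applies.
Adoption Credit: £160,450 is at or below the £171,600 threshold, so the full £6,025 applies.
Total: £6,675 + £8,580 + £7,525 + £6,025 = £28,805.

£28,805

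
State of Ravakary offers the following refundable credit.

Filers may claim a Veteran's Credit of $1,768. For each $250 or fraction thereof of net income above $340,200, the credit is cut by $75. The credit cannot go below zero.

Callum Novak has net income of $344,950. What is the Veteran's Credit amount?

Veteran's Credit: income exceeds $340,200 by $4,750, which is 19 full-or-partial $250 increments; reduction = 19 × $75 = $1,425, leaving $343.

$343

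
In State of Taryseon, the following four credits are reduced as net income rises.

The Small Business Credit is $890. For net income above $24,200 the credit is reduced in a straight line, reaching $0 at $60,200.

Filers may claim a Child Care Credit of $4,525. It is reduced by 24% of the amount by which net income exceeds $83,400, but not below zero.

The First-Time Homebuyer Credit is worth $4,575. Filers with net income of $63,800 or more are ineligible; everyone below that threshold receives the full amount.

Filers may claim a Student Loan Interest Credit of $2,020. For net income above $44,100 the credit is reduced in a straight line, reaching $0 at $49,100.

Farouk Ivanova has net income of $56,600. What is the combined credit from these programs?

$9,189

Small Business Credit: $56,600 is $32,400 into a $36,000 phase-out range, leaving 3,600/36,000 of the credit: $890 × 3,600/36,000 = $89.
Child Care Credit: $56,600 is at or below the $83,400 threshold, so the full $4,525 applies.
First-Time Homebuyer Credit: $56,600 is below the $63,800 cutoff, so the full $4,575 applies.
Student Loan Interest Credit: $56,600 is at or above $49,100, so the credit is $0.
Total: $89 + $4,525 + $4,575 + $0 = $9,189.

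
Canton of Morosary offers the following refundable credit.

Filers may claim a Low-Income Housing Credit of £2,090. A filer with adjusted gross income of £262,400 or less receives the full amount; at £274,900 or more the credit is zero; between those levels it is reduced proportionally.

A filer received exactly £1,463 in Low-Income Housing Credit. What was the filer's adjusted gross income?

£266,150

£1,463 is 1,463/2,090 of the full £2,090, so 627/2,090 of the £12,500 range has been used: income = £262,400 + £12,500 × 627/2,090 = £266,150.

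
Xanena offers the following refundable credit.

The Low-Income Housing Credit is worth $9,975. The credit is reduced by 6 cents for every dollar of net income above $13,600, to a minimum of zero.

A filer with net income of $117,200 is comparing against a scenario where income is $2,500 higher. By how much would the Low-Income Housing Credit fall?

At $117,200 — 6% of the $103,600 excess over $13,600 is $6,216; credit = $9,975 − $6,216 = $3,759.
At $119,700 — 6% of the $106,100 excess over $13,600 is $6,366; credit = $9,975 − $6,366 = $3,609.
Lost: $3,759 − $3,609 = $150.

$150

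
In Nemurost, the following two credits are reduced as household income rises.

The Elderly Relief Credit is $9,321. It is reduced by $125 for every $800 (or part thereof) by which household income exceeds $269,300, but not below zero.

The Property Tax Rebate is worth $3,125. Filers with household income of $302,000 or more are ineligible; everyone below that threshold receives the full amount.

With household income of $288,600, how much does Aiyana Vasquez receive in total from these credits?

$9,321

Elderly Relief Credit: income exceeds $269,300 by $19,300, which is 25 full-or-partial $800 increments; reduction = 25 × $125 = $3,125, leaving $6,196.
Property Tax Rebate: $288,600 is below the $302,000 cutoff, so the full $3,125 applies.
Total: $6,196 + $3,125 = $9,321.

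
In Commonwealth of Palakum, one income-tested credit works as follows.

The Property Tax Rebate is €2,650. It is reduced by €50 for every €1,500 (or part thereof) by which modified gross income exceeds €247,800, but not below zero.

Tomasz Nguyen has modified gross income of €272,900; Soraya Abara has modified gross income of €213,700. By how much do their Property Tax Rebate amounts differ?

Tomasz (€272,900): Property Tax Rebate: income exceeds €247,800 by €25,100, which is 17 full-or-partial €1,500 increments; reduction = 17 × €50 = €850, leaving €1,800.
Soraya (€213,700): Property Tax Rebate: €213,700 is at or below the €247,800 threshold, so the full €2,650 applies.
Difference: |€1,800 − €2,650| = €850.

€850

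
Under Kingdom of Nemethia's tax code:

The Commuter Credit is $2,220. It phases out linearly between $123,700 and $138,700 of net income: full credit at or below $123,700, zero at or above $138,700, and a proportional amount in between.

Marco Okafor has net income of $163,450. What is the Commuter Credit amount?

$0

Commuter Credit: $163,450 is at or above $138,700, so the credit is $0.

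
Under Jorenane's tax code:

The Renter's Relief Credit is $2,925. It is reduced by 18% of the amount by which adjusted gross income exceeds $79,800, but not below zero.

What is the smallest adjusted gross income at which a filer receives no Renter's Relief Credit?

The credit falls by 18% of each dollar above $79,800, so it reaches zero when the excess is $2,925 / 18% = $16,250: income = $79,800 + $16,250 = $96,050.

$96,050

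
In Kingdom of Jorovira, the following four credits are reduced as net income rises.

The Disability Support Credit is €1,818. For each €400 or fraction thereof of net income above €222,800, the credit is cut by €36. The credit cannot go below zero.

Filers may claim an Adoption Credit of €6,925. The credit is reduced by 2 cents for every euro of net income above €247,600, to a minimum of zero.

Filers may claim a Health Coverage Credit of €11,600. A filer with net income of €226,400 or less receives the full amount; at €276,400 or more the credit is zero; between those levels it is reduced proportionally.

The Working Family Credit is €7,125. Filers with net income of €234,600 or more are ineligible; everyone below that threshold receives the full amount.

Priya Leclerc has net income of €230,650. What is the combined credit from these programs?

Disability Support Credit: income exceeds €222,800 by €7,850, which is 20 full-or-partial €400 increments; reduction = 20 × €36 = €720, leaving €1,098.
Adoption Credit: €230,650 is at or below the €247,600 threshold, so the full €6,925 applies.
Health Coverage Credit: €230,650 is €4,250 into a €50,000 phase-out range, leaving 45,750/50,000 of the credit: €11,600 × 45,750/50,000 = €10,614.
Working Family Credit: €230,650 is below the €234,600 cutoff, so the full €7,125 applies.
Total: €1,098 + €6,925 + €10,614 + €7,125 = €25,762.

€25,762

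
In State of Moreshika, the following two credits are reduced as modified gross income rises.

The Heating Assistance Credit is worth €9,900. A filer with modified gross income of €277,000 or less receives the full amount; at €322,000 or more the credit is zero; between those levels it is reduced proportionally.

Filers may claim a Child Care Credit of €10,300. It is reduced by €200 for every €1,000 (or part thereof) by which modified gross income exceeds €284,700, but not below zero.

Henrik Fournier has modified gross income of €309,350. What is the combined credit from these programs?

Heating Assistance Credit: €309,350 is €32,350 into a €45,000 phase-out range, leaving 12,650/45,000 of the credit: €9,900 × 12,650/45,000 = €2,783.
Child Care Credit: income exceeds €284,700 by €24,650, which is 25 full-or-partial €1,000 increments; reduction = 25 × €200 = €5,000, leaving €5,300.
Total: €2,783 + €5,300 = €8,083.

€8,083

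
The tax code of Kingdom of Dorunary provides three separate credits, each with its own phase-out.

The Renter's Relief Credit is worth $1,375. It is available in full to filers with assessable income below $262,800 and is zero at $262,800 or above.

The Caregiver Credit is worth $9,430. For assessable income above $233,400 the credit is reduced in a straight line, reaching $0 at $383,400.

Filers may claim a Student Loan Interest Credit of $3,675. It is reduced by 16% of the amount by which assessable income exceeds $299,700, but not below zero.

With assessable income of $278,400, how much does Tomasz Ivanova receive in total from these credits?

$10,276

Renter's Relief Credit: $278,400 meets or exceeds the $262,800 cutoff, so the credit is $0.
Caregiver Credit: $278,400 is $45,000 into a $150,000 phase-out range, leaving 105,000/150,000 of the credit: $9,430 × 105,000/150,000 = $6,601.
Student Loan Interest Credit: $278,400 is at or below the $299,700 threshold, so the full $3,675 applies.
Total: $0 + $6,601 + $3,675 = $10,276.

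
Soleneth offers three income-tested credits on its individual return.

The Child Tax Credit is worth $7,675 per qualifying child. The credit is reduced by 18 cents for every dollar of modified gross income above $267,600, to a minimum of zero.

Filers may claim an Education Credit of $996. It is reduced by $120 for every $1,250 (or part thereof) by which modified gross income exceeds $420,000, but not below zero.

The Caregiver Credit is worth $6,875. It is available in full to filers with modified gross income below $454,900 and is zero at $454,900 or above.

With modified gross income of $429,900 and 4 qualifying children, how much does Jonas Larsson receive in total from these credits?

Child Tax Credit: base = 4 × $7,675 = $30,700. 18% of the $162,300 excess over $267,600 is $29,214; credit = $30,700 − $29,214 = $1,486.
Education Credit: income exceeds $420,000 by $9,900, which is 8 full-or-partial $1,250 increments; reduction = 8 × $120 = $960, leaving $36.
Caregiver Credit: $429,900 is below the $454,900 cutoff, so the full $6,875 applies.
Total: $1,486 + $36 + $6,875 = $8,397.

$8,397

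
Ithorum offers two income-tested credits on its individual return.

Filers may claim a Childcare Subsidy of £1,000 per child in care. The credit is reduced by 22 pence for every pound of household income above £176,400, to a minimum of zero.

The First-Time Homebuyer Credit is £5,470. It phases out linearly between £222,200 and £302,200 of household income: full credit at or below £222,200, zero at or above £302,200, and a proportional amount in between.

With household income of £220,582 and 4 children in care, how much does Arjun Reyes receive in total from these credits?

£5,470

Childcare Subsidy: base = 4 × £1,000 = £4,000. 22% of the £44,182 excess over £176,400 is £9,720.04 ≥ base, so the credit is £0.
First-Time Homebuyer Credit: £220,582 is at or below the £222,200 threshold, so the full £5,470 applies.
Total: £0 + £5,470 = £5,470.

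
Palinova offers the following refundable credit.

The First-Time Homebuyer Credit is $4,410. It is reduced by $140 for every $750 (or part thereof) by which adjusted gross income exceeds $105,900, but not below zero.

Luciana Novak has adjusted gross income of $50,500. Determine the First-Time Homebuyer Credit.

$4,410

First-Time Homebuyer Credit: $50,500 is at or below the $105,900 threshold, so the full $4,410 applies.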